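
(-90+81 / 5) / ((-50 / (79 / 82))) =711 / 500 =1.42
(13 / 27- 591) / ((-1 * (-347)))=-15944 / 9369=-1.70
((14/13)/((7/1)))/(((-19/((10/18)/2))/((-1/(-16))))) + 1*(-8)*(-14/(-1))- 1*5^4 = -26213621/35568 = -737.00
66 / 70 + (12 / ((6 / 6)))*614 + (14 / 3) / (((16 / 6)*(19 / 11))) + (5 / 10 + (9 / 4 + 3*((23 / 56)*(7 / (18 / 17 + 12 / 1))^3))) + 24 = 143515497652031 / 19402125120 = 7396.90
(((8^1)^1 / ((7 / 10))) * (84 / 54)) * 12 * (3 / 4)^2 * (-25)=-3000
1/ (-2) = -1/ 2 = -0.50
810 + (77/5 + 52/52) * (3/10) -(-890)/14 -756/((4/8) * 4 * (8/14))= 75947/350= 216.99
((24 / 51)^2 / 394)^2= 1024 / 3241366489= 0.00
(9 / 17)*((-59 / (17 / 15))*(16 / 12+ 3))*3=-103545 / 289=-358.29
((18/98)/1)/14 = 0.01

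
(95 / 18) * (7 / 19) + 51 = 953 / 18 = 52.94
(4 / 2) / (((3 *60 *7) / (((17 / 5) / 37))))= 17 / 116550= 0.00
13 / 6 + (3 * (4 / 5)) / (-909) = 6557 / 3030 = 2.16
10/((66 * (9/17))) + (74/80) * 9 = 102301/11880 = 8.61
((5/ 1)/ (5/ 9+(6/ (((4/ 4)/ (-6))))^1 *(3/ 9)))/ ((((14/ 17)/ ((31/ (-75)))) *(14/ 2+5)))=527/ 28840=0.02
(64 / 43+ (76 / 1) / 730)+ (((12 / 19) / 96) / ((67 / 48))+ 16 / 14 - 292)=-40455359736 / 139858145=-289.26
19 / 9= 2.11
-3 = -3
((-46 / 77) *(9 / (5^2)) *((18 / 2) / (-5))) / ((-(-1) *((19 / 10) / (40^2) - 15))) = -476928 / 18478537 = -0.03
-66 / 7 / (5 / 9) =-594 / 35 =-16.97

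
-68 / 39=-1.74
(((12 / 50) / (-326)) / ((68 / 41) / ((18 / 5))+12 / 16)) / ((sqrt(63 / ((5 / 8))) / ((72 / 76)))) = -6642 * sqrt(70) / 968509325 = -0.00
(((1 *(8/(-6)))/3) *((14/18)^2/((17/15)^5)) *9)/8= -459375/2839714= -0.16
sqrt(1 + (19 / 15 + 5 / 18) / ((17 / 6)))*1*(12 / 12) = 1.24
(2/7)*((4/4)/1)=2/7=0.29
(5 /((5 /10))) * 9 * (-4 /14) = -180 /7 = -25.71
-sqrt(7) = -2.65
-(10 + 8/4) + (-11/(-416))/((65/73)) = -323677/27040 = -11.97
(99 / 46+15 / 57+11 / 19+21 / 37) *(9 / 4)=1036647 / 129352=8.01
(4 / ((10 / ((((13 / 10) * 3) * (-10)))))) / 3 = -26 / 5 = -5.20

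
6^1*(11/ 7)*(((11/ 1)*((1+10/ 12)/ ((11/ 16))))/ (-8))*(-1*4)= 968/ 7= 138.29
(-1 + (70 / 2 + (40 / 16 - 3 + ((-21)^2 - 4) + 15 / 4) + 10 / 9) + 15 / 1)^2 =311628409 / 1296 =240454.02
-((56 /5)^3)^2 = -30840979456 /15625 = -1973822.69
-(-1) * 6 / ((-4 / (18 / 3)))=-9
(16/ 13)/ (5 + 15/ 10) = 32/ 169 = 0.19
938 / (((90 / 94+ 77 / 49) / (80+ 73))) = 23608053 / 416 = 56750.13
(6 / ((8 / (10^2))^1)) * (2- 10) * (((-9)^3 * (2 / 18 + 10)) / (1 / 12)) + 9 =53071209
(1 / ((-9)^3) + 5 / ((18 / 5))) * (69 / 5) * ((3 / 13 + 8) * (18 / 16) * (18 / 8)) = 4978603 / 12480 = 398.93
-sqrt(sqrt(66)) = -66^(1/4) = -2.85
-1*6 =-6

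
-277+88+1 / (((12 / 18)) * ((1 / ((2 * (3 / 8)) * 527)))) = 3231 / 8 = 403.88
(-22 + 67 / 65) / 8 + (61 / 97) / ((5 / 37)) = 102517 / 50440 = 2.03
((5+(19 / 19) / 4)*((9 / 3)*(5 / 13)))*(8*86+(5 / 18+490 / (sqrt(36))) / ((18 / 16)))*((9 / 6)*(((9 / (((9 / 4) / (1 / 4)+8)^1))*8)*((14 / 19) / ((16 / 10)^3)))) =1415518125 / 268736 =5267.32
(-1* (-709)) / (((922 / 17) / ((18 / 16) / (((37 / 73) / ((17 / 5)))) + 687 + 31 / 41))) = 508527749357 / 55946960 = 9089.46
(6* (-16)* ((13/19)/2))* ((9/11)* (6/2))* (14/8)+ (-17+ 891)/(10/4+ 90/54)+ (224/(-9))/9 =27900176/423225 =65.92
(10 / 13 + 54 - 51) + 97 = 1310 / 13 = 100.77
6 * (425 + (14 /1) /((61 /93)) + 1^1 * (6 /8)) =327273 /122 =2682.57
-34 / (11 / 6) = -204 / 11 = -18.55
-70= -70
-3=-3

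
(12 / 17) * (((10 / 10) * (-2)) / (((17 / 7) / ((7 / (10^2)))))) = -0.04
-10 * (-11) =110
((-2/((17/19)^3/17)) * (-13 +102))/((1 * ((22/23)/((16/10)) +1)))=-112322984/42483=-2643.95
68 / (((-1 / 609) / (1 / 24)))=-3451 / 2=-1725.50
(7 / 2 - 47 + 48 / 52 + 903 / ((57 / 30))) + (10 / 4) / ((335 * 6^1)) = 85926541 / 198588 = 432.69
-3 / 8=-0.38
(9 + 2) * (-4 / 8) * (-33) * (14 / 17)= 2541 / 17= 149.47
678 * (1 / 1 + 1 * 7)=5424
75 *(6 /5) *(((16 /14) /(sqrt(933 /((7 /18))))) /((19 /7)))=40 *sqrt(13062) /5909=0.77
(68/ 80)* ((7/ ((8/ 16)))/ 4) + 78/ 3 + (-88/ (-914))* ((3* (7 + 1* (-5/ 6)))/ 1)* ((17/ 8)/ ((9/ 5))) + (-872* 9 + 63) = -1275675283/ 164520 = -7753.92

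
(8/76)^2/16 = 1/1444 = 0.00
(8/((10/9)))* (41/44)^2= 15129/2420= 6.25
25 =25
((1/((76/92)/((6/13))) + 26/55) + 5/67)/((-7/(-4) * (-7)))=-4026916/44599555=-0.09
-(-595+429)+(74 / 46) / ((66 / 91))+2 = 258391 / 1518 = 170.22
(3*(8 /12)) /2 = 1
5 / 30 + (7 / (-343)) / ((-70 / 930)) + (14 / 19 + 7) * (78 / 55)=24538573 / 2150610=11.41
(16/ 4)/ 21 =4/ 21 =0.19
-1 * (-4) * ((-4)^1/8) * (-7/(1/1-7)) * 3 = -7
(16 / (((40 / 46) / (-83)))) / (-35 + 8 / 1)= 7636 / 135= 56.56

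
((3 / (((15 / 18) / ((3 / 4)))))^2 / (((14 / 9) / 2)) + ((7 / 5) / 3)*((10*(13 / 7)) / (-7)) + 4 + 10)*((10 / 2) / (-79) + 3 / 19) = 3300293 / 1576050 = 2.09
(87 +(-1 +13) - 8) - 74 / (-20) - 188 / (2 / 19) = -16913 / 10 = -1691.30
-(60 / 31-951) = 29421 / 31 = 949.06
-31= -31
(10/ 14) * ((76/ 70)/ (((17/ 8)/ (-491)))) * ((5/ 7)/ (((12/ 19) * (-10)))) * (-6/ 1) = -709004/ 5831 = -121.59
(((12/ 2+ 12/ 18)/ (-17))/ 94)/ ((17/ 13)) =-130/ 40749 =-0.00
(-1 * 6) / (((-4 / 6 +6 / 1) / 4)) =-9 / 2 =-4.50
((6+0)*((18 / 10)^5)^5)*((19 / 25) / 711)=15449.27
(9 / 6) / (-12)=-1 / 8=-0.12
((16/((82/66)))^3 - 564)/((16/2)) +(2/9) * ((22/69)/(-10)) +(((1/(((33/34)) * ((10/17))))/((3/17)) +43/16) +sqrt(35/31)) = sqrt(1085)/31 +1574912591125/7532789616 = 210.14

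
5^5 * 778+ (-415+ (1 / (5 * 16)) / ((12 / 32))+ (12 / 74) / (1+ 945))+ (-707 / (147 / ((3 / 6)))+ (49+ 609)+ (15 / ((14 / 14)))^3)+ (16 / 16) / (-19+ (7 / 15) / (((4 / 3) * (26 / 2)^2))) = 95769861484372826 / 39332709955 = 2434865.58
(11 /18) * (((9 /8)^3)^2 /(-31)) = -649539 /16252928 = -0.04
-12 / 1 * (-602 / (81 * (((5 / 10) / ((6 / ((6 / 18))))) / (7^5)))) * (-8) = -1295080192 / 3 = -431693397.33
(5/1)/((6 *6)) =5/36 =0.14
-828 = -828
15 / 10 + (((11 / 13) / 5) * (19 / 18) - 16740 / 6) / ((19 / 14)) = -45663929 / 22230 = -2054.16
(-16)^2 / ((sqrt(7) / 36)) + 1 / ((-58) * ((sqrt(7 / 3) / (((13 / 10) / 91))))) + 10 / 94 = -sqrt(21) / 28420 + 5 / 47 + 9216 * sqrt(7) / 7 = 3483.43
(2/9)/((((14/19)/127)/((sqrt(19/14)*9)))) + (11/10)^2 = 121/100 + 2413*sqrt(266)/98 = 402.79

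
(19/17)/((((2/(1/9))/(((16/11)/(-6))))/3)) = -76/1683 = -0.05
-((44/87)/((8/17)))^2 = -34969/30276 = -1.16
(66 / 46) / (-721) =-33 / 16583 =-0.00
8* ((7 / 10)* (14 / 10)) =196 / 25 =7.84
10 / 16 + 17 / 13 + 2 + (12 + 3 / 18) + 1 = 17.10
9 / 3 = 3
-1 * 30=-30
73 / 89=0.82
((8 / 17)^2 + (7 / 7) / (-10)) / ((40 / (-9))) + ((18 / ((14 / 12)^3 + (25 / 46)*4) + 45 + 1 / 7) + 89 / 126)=50.61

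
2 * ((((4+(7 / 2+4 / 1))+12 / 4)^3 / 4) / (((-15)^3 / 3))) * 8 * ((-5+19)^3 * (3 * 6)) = -66923416 / 125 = -535387.33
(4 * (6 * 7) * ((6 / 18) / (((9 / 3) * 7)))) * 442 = 3536 / 3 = 1178.67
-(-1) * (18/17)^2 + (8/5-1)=2487/1445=1.72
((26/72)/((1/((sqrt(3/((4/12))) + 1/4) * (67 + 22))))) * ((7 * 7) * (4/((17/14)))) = 5159063/306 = 16859.68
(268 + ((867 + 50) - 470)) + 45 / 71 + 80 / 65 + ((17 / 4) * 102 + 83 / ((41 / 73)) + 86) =104760403 / 75686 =1384.15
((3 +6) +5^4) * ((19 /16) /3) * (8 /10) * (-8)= -24092 /15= -1606.13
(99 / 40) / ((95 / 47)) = 4653 / 3800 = 1.22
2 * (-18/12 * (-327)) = 981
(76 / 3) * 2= 152 / 3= 50.67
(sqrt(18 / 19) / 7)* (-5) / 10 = -3* sqrt(38) / 266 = -0.07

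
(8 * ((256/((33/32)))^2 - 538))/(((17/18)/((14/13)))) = 14901147968/26741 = 557239.74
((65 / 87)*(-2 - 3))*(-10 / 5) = 650 / 87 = 7.47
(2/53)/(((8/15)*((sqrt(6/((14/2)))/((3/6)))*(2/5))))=25*sqrt(42)/1696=0.10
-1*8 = -8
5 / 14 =0.36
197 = 197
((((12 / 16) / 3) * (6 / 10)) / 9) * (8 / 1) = 2 / 15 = 0.13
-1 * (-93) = 93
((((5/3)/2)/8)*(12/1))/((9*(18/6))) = 5/108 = 0.05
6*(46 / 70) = 138 / 35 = 3.94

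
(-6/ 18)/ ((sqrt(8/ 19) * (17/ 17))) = -sqrt(38)/ 12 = -0.51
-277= -277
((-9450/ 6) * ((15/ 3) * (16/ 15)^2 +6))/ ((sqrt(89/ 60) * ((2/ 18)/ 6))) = -1988280 * sqrt(1335)/ 89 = -816259.35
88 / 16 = 11 / 2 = 5.50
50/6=8.33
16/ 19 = 0.84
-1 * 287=-287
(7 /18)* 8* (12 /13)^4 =2.26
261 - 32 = 229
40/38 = 20/19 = 1.05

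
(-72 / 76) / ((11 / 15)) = -270 / 209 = -1.29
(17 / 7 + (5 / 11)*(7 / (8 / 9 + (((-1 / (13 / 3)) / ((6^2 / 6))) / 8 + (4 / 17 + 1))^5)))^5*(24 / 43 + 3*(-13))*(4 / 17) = -3466.76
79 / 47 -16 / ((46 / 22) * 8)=783 / 1081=0.72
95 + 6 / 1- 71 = 30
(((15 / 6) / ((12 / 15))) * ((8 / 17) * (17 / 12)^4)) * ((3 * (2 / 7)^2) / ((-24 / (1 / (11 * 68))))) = -7225 / 89413632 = -0.00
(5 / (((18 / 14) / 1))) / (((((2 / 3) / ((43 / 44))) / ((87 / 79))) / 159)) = 6939555 / 6952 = 998.21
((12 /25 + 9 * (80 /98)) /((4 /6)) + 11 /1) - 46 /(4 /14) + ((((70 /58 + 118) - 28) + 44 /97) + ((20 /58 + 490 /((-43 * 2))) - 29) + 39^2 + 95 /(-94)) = 20043530426047 /13928428850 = 1439.04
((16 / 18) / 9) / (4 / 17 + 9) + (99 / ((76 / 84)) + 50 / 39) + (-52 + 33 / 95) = 927584858 / 15705495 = 59.06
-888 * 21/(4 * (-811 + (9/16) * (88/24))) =10656/1849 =5.76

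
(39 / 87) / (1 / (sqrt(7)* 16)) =208* sqrt(7) / 29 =18.98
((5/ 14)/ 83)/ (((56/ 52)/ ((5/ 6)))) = 325/ 97608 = 0.00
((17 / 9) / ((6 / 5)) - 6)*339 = -27007 / 18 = -1500.39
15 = 15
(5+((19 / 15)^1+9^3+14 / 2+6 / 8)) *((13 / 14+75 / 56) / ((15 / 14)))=1572.72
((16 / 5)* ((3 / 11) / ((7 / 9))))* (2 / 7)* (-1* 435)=-75168 / 539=-139.46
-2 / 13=-0.15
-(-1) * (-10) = -10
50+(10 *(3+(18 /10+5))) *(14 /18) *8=5938 /9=659.78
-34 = -34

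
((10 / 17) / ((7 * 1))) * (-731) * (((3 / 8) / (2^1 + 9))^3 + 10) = -614.29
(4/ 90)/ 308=1/ 6930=0.00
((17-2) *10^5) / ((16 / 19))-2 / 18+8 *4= 16031537 / 9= 1781281.89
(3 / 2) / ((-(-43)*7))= 3 / 602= 0.00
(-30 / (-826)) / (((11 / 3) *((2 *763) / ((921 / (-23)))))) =-41445 / 159450214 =-0.00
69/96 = 23/32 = 0.72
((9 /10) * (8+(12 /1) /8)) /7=171 /140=1.22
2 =2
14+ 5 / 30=85 / 6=14.17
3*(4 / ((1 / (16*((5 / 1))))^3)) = 6144000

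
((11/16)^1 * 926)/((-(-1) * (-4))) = -5093/32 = -159.16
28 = 28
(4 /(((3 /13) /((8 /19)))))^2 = 173056 /3249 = 53.26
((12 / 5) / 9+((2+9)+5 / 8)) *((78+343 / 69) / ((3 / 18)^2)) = 1633915 / 46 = 35519.89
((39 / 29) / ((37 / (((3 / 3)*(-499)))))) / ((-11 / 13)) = 252993 / 11803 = 21.43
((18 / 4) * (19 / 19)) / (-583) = -9 / 1166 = -0.01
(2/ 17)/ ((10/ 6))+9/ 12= 279/ 340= 0.82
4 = 4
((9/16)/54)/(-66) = -1/6336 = -0.00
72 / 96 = 3 / 4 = 0.75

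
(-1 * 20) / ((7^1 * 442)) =-10 / 1547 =-0.01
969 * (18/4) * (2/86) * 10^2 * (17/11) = 7412850/473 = 15671.99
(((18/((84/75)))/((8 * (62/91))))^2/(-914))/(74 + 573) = -8555625/581934118912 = -0.00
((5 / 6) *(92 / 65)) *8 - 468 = -17884 / 39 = -458.56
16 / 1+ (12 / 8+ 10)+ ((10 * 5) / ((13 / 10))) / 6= 2645 / 78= 33.91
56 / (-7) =-8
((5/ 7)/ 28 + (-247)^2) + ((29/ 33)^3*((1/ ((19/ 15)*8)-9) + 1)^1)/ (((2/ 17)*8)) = 61003.33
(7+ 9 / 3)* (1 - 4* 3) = -110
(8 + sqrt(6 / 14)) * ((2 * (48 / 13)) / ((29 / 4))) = 384 * sqrt(21) / 2639 + 3072 / 377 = 8.82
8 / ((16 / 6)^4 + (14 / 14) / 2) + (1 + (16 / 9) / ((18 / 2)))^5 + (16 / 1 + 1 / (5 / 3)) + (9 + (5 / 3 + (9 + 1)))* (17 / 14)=44740841400542593 / 1009615857231555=44.31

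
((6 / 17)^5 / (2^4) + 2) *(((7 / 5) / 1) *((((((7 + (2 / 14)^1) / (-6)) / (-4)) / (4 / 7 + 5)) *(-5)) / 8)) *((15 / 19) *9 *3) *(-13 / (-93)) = -931940625 / 3345183092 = -0.28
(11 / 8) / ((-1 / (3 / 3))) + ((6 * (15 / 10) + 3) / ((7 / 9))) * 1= 14.05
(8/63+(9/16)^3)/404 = 78695/104251392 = 0.00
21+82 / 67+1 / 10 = 14957 / 670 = 22.32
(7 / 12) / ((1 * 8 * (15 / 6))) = 7 / 240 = 0.03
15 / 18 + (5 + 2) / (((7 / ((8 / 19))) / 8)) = 4.20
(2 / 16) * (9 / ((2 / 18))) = 81 / 8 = 10.12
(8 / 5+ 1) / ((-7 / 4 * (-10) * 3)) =26 / 525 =0.05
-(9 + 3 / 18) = -9.17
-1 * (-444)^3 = 87528384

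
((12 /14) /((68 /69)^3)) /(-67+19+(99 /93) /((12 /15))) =-3394593 /176907304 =-0.02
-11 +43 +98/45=1538/45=34.18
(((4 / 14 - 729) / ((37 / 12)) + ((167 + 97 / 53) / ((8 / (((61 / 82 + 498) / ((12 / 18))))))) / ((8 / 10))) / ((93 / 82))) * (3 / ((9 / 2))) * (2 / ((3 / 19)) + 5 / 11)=50685386651363 / 337025304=150390.45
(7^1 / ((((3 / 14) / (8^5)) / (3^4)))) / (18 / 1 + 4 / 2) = 21676032 / 5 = 4335206.40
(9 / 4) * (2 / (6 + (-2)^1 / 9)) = 81 / 104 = 0.78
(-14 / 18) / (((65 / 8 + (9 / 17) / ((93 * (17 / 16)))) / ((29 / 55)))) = -14549416 / 288445905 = -0.05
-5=-5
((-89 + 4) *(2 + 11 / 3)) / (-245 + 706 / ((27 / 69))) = -4335 / 14033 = -0.31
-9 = -9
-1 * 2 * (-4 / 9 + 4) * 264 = -5632 / 3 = -1877.33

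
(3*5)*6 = 90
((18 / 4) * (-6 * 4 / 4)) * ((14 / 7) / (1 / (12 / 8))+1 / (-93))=-2502 / 31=-80.71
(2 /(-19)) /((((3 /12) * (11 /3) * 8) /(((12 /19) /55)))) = -36 /218405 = -0.00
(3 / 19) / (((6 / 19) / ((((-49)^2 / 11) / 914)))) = 2401 / 20108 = 0.12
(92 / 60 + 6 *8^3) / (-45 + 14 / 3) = -46103 / 605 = -76.20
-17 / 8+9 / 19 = -251 / 152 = -1.65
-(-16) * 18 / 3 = 96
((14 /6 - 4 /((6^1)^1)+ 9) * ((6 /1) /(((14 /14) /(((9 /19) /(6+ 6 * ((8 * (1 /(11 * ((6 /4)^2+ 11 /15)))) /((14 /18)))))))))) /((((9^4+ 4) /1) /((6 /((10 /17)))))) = 0.01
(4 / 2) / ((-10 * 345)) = -0.00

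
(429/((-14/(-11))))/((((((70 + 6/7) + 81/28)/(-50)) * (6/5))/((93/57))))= -2438150/7847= -310.71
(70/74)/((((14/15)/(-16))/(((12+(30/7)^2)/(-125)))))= 35712/9065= 3.94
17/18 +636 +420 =19025/18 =1056.94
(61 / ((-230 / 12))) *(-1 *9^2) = 29646 / 115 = 257.79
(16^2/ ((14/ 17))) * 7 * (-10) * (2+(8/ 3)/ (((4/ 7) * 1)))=-435200/ 3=-145066.67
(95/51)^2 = 9025/2601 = 3.47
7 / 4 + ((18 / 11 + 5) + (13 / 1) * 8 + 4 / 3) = 113.72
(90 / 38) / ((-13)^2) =45 / 3211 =0.01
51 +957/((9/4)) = 476.33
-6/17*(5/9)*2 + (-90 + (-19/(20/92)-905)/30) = -157427/1275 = -123.47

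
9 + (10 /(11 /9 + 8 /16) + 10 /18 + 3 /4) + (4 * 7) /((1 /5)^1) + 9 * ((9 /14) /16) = 9778975 /62496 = 156.47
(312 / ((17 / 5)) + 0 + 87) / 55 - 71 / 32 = 30863 / 29920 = 1.03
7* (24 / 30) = 28 / 5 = 5.60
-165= -165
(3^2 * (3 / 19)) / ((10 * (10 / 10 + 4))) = 27 / 950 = 0.03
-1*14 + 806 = 792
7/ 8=0.88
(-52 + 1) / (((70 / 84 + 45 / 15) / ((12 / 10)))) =-1836 / 115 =-15.97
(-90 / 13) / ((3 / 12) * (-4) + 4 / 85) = 850 / 117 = 7.26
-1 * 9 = -9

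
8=8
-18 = -18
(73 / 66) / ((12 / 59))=4307 / 792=5.44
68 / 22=34 / 11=3.09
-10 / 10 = -1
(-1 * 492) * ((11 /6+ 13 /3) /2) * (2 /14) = -1517 /7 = -216.71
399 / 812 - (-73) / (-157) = 481 / 18212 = 0.03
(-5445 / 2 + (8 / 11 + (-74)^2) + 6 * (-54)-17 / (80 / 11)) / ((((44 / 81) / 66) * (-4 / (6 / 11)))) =-1557539847 / 38720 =-40225.72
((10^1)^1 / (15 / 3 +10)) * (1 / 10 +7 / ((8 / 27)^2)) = 25547 / 480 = 53.22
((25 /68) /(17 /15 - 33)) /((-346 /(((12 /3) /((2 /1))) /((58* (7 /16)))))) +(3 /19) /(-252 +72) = -142260997 /162664886580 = -0.00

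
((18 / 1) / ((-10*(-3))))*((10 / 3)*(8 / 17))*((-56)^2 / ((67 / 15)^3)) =169344000 / 5112971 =33.12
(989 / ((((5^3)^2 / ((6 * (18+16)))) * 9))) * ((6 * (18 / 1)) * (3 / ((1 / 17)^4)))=606631063536 / 15625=38824388.07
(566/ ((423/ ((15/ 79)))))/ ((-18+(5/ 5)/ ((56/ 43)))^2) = 1774976/ 2074583055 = 0.00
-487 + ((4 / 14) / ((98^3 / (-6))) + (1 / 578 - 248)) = -735.00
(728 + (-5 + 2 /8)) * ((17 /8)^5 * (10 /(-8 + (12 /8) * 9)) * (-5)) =-9335559775 /32768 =-284898.67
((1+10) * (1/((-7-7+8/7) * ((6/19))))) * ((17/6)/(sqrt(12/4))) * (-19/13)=472549 * sqrt(3)/126360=6.48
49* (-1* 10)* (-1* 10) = 4900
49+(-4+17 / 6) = 287 / 6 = 47.83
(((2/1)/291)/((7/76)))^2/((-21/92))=-2125568/87136749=-0.02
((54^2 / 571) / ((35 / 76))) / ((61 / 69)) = 15291504 / 1219085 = 12.54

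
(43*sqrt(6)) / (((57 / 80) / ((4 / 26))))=22.74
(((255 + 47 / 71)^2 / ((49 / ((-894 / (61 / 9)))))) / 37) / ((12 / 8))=-1767411737856 / 557499313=-3170.25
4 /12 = 1 /3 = 0.33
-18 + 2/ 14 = -125/ 7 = -17.86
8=8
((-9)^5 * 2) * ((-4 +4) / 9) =0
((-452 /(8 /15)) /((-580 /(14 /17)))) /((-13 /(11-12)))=0.09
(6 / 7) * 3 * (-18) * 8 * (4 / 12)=-864 / 7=-123.43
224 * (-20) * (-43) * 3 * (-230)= -132921600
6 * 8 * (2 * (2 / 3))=64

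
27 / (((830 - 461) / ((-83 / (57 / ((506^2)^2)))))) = -5441017963568 / 779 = -6984618695.21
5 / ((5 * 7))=1 / 7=0.14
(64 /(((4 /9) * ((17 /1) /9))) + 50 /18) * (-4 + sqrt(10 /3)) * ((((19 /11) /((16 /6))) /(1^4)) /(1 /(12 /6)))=-20881 /51 + 20881 * sqrt(30) /612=-222.55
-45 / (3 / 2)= -30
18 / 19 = 0.95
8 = 8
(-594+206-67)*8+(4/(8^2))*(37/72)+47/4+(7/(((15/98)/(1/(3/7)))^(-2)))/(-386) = -13557929052557/3736801152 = -3628.22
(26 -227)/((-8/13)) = 2613/8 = 326.62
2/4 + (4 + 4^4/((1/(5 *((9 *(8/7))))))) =184383/14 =13170.21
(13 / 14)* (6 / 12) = 13 / 28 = 0.46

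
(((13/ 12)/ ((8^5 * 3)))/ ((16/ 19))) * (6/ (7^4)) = 247/ 7552892928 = 0.00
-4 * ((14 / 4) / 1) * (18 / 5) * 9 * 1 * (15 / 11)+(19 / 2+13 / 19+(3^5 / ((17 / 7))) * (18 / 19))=-3649419 / 7106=-513.57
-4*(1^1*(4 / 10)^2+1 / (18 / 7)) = -494 / 225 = -2.20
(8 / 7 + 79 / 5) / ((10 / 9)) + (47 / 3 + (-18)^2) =372661 / 1050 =354.92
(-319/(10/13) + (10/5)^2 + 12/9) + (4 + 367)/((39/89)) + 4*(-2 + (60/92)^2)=88914593/206310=430.98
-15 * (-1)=15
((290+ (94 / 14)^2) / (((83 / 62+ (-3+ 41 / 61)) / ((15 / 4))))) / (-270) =10349443 / 2199708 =4.70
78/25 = 3.12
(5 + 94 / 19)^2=35721 / 361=98.95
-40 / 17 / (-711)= 40 / 12087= 0.00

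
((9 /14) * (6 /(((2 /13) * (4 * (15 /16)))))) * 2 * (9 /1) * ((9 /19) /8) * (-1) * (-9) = 85293 /1330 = 64.13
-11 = -11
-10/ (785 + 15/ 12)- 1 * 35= -22023/ 629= -35.01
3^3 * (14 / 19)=378 / 19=19.89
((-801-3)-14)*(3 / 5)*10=-4908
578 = 578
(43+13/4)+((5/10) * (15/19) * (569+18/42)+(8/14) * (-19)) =260.17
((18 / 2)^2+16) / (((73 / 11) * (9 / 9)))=1067 / 73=14.62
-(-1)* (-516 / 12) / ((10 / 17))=-731 / 10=-73.10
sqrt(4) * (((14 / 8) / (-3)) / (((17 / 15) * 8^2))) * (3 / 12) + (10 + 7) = 147933 / 8704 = 17.00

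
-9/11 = -0.82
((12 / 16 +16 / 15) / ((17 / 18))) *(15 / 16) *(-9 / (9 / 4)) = -981 / 136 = -7.21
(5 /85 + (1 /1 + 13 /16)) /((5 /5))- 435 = -117811 /272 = -433.13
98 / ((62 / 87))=4263 / 31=137.52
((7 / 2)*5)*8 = 140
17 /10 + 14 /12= 43 /15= 2.87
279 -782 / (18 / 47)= -1762.89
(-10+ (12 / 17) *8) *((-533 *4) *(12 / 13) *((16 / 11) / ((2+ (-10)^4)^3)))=97088 / 7796342601729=0.00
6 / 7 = 0.86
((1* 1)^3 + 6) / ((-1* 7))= -1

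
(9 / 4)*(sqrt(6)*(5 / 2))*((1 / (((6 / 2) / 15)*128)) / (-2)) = -225*sqrt(6) / 2048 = -0.27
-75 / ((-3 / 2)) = 50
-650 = -650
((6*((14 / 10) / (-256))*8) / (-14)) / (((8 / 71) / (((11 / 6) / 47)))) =781 / 120320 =0.01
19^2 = 361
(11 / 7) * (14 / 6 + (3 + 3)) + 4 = 17.10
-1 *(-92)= 92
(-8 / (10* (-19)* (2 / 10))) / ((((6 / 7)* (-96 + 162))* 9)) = 7 / 16929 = 0.00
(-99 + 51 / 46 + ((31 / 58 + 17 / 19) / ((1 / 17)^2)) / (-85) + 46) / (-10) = 719201 / 126730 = 5.68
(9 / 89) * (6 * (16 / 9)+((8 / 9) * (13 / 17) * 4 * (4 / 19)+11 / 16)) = 554729 / 459952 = 1.21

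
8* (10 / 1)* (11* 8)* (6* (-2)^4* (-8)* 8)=-43253760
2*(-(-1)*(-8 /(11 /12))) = -192 /11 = -17.45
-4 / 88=-0.05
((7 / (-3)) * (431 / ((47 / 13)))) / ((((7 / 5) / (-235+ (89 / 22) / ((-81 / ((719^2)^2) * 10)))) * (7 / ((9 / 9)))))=133268118739713607 / 3517668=37885360056.64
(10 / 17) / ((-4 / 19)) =-95 / 34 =-2.79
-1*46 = -46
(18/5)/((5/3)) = 2.16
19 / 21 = 0.90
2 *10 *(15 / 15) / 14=10 / 7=1.43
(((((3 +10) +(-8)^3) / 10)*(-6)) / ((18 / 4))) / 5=998 / 75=13.31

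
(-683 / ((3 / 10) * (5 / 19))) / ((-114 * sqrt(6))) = 683 * sqrt(6) / 54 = 30.98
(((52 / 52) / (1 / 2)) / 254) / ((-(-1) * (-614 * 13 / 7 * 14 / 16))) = -4 / 506857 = -0.00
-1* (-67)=67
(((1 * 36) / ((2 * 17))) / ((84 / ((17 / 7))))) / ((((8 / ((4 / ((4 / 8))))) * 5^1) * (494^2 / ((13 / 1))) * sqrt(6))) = 0.00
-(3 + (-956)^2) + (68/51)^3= -24676289/27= -913936.63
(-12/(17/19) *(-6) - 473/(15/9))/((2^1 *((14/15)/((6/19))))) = -22221/646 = -34.40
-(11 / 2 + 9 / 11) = -139 / 22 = -6.32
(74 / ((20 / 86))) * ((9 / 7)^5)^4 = 48483.01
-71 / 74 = -0.96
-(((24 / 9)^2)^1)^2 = -4096 / 81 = -50.57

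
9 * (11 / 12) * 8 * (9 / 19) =594 / 19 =31.26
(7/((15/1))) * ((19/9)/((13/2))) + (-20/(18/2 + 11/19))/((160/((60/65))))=89129/638820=0.14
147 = 147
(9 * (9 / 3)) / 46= 27 / 46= 0.59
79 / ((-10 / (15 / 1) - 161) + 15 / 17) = -4029 / 8200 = -0.49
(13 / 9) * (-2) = -26 / 9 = -2.89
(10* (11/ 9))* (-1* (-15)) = 550/ 3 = 183.33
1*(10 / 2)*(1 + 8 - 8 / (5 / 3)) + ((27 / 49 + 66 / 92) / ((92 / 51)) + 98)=24822601 / 207368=119.70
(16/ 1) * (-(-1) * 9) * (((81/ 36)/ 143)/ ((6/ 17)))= 918/ 143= 6.42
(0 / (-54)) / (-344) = 0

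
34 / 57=0.60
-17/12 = -1.42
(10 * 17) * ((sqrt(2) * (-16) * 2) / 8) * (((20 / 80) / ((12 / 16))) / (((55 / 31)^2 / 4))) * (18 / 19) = -3136704 * sqrt(2) / 11495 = -385.90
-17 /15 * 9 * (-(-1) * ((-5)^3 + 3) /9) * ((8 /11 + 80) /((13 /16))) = 9822464 /715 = 13737.71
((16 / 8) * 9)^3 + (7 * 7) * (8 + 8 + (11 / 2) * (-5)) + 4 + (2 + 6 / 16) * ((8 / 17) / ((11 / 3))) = 1972029 / 374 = 5272.80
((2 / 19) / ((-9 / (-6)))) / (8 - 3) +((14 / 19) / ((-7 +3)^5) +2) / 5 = 12079 / 29184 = 0.41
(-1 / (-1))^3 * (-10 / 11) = -10 / 11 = -0.91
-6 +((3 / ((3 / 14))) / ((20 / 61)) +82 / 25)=1999 / 50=39.98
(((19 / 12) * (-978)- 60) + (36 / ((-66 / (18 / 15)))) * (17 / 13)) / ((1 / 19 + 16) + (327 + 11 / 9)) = -393535809 / 84185530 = -4.67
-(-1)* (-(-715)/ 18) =715/ 18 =39.72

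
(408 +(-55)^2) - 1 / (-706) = 2423699 / 706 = 3433.00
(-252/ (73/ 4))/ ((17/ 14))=-14112/ 1241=-11.37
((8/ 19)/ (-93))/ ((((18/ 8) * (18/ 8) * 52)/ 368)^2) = -17334272/ 1959265503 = -0.01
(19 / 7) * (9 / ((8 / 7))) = 171 / 8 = 21.38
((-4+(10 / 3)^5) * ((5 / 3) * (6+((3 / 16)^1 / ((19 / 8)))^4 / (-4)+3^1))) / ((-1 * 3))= -54338585525 / 26667792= -2037.61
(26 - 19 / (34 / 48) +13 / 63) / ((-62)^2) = -661 / 4116924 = -0.00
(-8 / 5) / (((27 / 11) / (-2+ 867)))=-15224 / 27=-563.85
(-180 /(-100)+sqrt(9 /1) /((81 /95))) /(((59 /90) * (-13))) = -0.62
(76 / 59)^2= 5776 / 3481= 1.66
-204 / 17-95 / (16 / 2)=-191 / 8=-23.88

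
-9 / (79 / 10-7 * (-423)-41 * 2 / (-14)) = -70 / 23137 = -0.00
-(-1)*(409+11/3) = 1238/3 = 412.67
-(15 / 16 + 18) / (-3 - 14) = 303 / 272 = 1.11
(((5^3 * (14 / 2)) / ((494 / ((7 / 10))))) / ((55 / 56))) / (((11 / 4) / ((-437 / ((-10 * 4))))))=5.02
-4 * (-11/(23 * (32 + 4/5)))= 55/943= 0.06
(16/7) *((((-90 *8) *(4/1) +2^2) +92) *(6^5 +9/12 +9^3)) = -378880128/7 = -54125732.57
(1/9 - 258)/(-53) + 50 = 26171/477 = 54.87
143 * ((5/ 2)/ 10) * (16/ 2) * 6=1716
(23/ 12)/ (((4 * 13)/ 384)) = 184/ 13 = 14.15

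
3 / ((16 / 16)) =3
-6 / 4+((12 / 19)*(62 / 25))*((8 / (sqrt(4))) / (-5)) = -13077 / 4750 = -2.75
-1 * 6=-6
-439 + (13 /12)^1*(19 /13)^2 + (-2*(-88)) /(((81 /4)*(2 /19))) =-354.12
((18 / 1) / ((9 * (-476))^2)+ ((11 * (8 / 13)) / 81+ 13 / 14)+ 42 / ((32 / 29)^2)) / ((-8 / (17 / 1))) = -271079998649 / 3592802304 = -75.45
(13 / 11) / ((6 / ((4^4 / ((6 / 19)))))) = 15808 / 99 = 159.68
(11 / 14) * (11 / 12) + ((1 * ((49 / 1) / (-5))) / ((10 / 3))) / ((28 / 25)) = -40 / 21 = -1.90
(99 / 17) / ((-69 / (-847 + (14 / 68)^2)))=71.48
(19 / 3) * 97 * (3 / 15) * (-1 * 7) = -12901 / 15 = -860.07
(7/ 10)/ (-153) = -7/ 1530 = -0.00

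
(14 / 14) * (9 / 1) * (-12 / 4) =-27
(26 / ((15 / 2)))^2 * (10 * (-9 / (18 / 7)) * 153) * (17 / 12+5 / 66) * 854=-13533737672 / 165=-82022652.56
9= 9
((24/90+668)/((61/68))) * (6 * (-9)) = -12269376/305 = -40227.46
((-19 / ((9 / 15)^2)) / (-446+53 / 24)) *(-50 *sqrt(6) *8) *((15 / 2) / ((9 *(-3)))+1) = -9880000 *sqrt(6) / 287577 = -84.15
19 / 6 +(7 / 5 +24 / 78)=1901 / 390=4.87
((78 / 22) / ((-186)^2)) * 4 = 0.00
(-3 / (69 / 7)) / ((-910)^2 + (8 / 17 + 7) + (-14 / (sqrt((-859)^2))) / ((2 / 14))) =-102221 / 278135589721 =-0.00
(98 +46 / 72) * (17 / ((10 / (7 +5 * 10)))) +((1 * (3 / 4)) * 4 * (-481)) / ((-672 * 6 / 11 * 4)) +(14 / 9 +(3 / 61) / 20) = 47029222417 / 4919040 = 9560.65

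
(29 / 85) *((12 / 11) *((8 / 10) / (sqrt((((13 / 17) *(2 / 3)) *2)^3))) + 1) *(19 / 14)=4959 *sqrt(663) / 325325 + 551 / 1190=0.86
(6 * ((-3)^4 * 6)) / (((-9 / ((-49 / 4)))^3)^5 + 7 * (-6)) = -10954119381276437430701539014 / 157738536381559017722059447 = -69.44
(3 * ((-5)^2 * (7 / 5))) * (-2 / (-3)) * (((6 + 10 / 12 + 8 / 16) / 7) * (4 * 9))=2640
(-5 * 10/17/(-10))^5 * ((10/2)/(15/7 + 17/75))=8203125/1766302108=0.00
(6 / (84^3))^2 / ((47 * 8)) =1 / 3669112774656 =0.00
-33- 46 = -79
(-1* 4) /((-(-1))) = -4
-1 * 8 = -8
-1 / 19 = -0.05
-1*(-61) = 61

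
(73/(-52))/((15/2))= -0.19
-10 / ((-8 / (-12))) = -15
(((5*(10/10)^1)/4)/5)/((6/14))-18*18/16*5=-302/3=-100.67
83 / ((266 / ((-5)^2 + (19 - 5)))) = 3237 / 266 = 12.17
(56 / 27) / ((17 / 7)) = 392 / 459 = 0.85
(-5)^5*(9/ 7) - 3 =-28146/ 7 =-4020.86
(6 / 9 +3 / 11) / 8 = 31 / 264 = 0.12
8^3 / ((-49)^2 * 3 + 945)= 128 / 2037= 0.06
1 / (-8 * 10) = -1 / 80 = -0.01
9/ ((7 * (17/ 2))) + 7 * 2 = 1684/ 119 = 14.15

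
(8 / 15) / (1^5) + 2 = 38 / 15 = 2.53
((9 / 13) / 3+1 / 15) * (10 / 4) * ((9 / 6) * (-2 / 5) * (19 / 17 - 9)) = 3.52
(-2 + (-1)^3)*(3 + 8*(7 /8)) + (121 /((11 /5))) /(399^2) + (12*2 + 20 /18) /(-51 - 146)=-944864789 /31362597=-30.13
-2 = -2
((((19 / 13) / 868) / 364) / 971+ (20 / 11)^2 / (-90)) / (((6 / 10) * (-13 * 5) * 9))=159530463149 / 1524469315312944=0.00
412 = 412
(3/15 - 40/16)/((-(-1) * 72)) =-23/720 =-0.03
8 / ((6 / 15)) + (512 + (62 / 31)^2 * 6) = 556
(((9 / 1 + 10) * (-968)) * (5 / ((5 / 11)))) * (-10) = 2023120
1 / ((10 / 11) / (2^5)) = 176 / 5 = 35.20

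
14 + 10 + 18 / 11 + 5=337 / 11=30.64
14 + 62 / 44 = 339 / 22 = 15.41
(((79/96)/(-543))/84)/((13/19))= -1501/56923776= -0.00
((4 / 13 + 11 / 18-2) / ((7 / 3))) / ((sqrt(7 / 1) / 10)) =-1265*sqrt(7) / 1911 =-1.75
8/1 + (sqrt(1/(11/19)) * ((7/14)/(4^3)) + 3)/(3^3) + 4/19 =sqrt(209)/38016 + 1423/171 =8.32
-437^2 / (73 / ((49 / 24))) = -9357481 / 1752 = -5341.03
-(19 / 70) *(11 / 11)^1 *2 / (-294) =19 / 10290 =0.00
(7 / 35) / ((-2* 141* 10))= -1 / 14100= -0.00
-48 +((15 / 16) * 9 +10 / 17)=-10601 / 272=-38.97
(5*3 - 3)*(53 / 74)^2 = 8427 / 1369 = 6.16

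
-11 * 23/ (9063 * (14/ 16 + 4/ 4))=-2024/ 135945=-0.01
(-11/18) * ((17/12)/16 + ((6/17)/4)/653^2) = -1355557379/25052381568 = -0.05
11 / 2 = 5.50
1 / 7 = 0.14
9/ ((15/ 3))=9/ 5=1.80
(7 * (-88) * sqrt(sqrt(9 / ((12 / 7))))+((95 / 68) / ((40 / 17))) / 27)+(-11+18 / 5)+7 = -308 * sqrt(2) * 21^(1 / 4)- 1633 / 4320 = -932.82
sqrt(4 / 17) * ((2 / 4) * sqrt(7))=sqrt(119) / 17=0.64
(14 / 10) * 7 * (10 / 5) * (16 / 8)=196 / 5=39.20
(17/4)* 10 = 85/2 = 42.50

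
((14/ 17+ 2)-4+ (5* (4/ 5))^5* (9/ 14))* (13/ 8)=254137/ 238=1067.80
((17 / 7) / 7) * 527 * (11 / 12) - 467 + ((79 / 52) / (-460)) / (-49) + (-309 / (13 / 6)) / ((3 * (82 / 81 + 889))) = -75908120178733 / 253489257840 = -299.45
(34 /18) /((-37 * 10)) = -17 /3330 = -0.01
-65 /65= -1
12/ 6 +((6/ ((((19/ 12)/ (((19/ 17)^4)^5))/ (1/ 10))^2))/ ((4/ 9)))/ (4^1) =2602934765816497531692957996404654675671414504883263/ 825898846339025300141690041476579201448836368160050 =3.15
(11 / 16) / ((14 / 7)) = 11 / 32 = 0.34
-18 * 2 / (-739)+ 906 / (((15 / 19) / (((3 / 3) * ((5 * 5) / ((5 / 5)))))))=21201946 / 739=28690.05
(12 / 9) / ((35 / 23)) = 92 / 105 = 0.88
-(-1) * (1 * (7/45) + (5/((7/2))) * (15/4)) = 3473/630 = 5.51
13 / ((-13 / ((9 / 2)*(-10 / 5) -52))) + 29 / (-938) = 57189 / 938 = 60.97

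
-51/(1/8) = -408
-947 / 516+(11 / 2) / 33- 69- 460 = -91275 / 172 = -530.67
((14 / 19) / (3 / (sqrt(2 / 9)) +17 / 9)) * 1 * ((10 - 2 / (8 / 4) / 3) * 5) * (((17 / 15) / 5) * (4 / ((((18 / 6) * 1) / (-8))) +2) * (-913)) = -5570548984 / 1705155 +4423671252 * sqrt(2) / 568385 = 7739.76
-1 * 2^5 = -32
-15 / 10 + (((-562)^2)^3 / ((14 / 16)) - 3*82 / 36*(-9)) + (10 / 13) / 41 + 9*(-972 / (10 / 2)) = 36008898809977263.56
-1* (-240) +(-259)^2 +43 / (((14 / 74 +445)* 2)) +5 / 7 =15524937025 / 230608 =67321.76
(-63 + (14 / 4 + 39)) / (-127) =0.16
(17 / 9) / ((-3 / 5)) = -85 / 27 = -3.15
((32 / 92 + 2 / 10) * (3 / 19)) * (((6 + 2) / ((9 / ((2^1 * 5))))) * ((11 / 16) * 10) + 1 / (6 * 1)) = 23163 / 4370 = 5.30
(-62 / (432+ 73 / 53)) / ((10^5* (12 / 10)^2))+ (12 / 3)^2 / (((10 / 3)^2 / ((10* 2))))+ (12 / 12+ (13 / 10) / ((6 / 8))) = 52148815957 / 1653768000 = 31.53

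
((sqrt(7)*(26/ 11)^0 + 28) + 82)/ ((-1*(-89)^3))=sqrt(7)/ 704969 + 110/ 704969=0.00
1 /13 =0.08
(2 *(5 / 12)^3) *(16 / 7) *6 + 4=377 / 63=5.98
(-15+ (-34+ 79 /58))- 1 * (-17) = -1777 /58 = -30.64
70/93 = 0.75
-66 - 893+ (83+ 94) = -782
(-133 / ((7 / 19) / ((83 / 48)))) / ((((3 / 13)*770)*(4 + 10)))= -0.25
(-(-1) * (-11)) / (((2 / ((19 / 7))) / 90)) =-9405 / 7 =-1343.57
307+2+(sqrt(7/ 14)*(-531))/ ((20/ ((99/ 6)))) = 309-17523*sqrt(2)/ 80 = -0.77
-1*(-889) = 889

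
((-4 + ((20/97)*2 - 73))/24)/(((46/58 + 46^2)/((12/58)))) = -19/60916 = -0.00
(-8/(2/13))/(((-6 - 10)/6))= 39/2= 19.50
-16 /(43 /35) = -560 /43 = -13.02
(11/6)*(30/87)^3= 5500/73167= 0.08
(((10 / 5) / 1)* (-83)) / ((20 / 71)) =-5893 / 10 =-589.30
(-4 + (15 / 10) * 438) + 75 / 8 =5299 / 8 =662.38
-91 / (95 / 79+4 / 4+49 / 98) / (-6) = 1027 / 183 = 5.61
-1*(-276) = 276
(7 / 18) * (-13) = -91 / 18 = -5.06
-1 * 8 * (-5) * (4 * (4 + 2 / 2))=800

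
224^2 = 50176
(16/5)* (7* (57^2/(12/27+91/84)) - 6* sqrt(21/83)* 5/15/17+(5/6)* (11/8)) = 39302929/825 - 32* sqrt(1743)/7055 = 47639.72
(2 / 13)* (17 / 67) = 34 / 871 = 0.04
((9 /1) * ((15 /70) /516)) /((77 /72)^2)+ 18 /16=16108317 /14277032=1.13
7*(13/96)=91/96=0.95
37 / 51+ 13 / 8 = 2.35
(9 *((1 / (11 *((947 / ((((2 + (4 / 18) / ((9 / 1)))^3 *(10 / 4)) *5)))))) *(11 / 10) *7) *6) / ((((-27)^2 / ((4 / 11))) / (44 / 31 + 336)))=3229693196800 / 4633649490789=0.70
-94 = -94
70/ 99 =0.71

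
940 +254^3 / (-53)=-16337244 / 53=-308249.89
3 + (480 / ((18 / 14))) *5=5609 / 3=1869.67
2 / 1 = 2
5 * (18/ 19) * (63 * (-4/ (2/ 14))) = -158760/ 19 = -8355.79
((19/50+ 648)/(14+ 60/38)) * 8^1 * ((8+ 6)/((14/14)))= 4311727/925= 4661.33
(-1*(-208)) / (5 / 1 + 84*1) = 208 / 89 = 2.34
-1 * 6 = -6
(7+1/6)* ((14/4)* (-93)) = -9331/4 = -2332.75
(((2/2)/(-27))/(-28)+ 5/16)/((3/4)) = 949/2268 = 0.42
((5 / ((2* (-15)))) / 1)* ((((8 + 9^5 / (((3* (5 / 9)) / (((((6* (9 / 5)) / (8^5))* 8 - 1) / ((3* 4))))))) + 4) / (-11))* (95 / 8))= -3803862301 / 7208960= -527.66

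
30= 30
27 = 27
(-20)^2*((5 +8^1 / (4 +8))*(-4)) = -27200 / 3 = -9066.67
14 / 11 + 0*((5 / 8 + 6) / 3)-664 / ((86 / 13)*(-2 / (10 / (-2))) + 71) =-407742 / 52657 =-7.74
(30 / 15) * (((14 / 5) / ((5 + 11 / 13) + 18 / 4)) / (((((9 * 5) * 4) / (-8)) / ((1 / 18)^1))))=-728 / 544725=-0.00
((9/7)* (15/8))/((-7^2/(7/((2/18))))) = -1215/392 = -3.10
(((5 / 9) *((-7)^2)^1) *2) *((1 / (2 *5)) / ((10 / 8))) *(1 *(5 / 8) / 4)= 0.68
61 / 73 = 0.84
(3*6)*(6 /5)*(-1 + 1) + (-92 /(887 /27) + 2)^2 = 504100 /786769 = 0.64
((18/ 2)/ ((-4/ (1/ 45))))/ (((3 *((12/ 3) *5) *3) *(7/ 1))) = -1/ 25200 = -0.00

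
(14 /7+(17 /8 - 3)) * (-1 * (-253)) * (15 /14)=34155 /112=304.96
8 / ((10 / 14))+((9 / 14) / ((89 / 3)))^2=86944541 / 7762580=11.20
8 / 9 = 0.89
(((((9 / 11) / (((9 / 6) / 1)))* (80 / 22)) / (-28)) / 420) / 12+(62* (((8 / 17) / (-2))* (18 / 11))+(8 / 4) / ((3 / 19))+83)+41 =136427351 / 1209516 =112.79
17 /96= 0.18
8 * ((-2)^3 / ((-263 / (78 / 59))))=4992 / 15517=0.32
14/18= 7/9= 0.78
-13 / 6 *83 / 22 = -1079 / 132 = -8.17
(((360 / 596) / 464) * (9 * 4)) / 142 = 405 / 1227164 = 0.00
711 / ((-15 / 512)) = -121344 / 5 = -24268.80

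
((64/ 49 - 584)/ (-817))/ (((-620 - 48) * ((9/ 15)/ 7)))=-830/ 66633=-0.01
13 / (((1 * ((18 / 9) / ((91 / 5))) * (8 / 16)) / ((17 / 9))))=20111 / 45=446.91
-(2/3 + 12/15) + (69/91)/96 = -63719/43680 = -1.46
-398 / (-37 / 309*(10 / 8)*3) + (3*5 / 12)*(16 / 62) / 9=45751154 / 51615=886.39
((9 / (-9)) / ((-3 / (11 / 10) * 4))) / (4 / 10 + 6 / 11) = 121 / 1248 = 0.10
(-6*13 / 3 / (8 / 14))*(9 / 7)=-117 / 2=-58.50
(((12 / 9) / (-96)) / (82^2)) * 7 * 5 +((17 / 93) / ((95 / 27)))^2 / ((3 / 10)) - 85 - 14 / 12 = -72352760269687 / 839770849440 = -86.16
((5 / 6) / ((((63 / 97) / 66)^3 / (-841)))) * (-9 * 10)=204323937736600 / 3087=66188512386.33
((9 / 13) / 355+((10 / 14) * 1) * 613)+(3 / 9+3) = 42758164 / 96915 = 441.19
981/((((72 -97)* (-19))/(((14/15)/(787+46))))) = 654/282625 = 0.00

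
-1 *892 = -892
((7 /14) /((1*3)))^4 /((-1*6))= -0.00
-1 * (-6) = 6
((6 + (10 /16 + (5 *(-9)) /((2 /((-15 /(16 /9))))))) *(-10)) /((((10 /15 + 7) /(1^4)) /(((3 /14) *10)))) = -1414575 /2576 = -549.14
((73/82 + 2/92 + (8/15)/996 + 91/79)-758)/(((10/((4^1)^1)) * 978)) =-210336275161/680312191275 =-0.31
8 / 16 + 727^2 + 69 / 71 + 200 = 528730.47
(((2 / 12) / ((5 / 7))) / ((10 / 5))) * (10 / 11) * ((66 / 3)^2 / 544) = 0.09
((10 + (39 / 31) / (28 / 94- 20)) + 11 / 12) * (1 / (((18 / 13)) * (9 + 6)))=4860037 / 9300744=0.52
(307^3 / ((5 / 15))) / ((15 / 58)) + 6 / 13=21816570052 / 65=335639539.26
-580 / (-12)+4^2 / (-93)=1493 / 31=48.16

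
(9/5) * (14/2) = 63/5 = 12.60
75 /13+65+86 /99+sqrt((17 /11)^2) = 94187 /1287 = 73.18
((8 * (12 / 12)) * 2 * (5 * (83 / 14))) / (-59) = -3320 / 413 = -8.04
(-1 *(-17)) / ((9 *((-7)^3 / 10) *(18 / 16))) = -1360 / 27783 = -0.05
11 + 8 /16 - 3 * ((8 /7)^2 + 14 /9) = 2.91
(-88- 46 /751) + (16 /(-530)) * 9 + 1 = -17380567 /199015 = -87.33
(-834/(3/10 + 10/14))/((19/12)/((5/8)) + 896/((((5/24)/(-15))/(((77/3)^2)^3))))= 0.00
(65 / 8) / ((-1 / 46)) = -1495 / 4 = -373.75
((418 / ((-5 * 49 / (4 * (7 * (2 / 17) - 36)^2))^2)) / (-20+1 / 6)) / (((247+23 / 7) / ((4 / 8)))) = -106908199002176 / 6221564899025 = -17.18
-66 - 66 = -132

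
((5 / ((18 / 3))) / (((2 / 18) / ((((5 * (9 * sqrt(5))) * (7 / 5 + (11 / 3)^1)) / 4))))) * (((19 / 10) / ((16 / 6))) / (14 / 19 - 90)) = -185193 * sqrt(5) / 54272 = -7.63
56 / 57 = 0.98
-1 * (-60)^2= -3600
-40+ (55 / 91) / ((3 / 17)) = -9985 / 273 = -36.58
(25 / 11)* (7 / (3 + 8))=175 / 121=1.45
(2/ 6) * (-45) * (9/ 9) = -15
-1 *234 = -234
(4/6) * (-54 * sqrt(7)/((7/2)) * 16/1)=-1152 * sqrt(7)/7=-435.42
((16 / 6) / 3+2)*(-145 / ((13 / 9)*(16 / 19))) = -2755 / 8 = -344.38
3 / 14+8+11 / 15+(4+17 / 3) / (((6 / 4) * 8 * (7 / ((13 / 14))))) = 159721 / 17640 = 9.05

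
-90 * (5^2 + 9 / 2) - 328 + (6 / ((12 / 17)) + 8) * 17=-5405 / 2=-2702.50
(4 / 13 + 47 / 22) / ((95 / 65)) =699 / 418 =1.67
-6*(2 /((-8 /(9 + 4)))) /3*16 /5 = 104 /5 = 20.80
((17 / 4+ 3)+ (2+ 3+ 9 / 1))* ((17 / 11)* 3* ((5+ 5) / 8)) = 21675 / 176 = 123.15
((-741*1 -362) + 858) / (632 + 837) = -245 / 1469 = -0.17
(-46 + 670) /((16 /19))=741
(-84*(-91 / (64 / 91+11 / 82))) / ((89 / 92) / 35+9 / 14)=61222426720 / 4497197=13613.46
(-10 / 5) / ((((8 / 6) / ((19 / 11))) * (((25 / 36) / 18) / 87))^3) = -1036948921317917424 / 20796875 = -49860804631.36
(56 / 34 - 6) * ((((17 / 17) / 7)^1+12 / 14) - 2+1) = 0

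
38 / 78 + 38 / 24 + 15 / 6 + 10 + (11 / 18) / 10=17119 / 1170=14.63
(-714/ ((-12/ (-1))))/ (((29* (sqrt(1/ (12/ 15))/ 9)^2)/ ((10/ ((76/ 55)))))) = -530145/ 551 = -962.15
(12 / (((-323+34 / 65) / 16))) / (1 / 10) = -41600 / 6987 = -5.95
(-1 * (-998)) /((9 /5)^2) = 24950 /81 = 308.02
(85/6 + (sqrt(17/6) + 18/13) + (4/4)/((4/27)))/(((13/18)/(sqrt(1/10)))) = 3 * sqrt(255)/65 + 10437 * sqrt(10)/3380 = 10.50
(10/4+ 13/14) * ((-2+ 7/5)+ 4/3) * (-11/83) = -968/2905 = -0.33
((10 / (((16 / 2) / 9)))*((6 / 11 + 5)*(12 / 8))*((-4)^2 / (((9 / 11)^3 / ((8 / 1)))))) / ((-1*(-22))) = 26840 / 27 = 994.07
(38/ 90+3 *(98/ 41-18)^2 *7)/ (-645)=-387103939/ 48791025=-7.93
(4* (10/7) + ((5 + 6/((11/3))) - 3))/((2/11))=360/7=51.43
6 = 6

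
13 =13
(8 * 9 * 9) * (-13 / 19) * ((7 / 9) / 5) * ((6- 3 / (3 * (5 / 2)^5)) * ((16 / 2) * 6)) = -5886736128 / 296875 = -19829.01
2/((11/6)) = 12/11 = 1.09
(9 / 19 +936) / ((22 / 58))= 515997 / 209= 2468.89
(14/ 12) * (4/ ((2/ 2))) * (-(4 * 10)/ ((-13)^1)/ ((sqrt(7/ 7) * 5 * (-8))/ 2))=-28/ 39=-0.72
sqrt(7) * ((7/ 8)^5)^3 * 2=4747561509943 * sqrt(7)/ 17592186044416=0.71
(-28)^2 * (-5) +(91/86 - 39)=-340383/86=-3957.94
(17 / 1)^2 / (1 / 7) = 2023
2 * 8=16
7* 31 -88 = 129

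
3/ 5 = 0.60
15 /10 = 3 /2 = 1.50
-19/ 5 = -3.80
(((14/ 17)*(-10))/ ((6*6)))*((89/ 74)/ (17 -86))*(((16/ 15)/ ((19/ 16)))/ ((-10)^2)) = 19936/ 556617825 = 0.00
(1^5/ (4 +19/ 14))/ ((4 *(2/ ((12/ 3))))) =7/ 75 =0.09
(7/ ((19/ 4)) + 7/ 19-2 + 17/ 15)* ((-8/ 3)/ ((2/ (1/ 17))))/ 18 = -0.00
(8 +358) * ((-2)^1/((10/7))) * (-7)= 17934/5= 3586.80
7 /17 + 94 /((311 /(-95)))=-149633 /5287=-28.30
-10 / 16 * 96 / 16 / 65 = -3 / 52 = -0.06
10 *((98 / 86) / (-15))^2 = 4802 / 83205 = 0.06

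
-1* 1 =-1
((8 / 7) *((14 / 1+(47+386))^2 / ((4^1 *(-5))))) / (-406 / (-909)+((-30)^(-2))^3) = -25563.18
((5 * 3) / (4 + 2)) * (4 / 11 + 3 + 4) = 405 / 22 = 18.41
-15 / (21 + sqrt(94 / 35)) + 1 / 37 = -392584 / 567617 + 15 * sqrt(3290) / 15341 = -0.64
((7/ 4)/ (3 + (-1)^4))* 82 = 287/ 8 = 35.88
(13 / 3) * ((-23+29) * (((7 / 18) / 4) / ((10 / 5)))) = 1.26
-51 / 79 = -0.65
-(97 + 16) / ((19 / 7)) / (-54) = 791 / 1026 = 0.77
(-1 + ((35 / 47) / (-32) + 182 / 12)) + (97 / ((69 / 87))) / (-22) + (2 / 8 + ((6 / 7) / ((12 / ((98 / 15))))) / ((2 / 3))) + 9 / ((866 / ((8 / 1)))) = 9.62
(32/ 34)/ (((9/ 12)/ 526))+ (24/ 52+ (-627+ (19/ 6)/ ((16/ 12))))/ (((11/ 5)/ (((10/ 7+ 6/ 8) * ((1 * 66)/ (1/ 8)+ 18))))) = -3023240281/ 8976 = -336813.76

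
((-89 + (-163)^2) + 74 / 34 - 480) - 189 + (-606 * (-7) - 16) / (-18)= 3913495 / 153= 25578.40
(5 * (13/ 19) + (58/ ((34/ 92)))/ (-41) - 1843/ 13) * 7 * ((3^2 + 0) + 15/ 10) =-1799050680/ 172159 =-10449.94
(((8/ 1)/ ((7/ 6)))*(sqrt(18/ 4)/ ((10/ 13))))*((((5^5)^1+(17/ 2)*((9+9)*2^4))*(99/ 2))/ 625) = 129104118*sqrt(2)/ 21875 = 8346.55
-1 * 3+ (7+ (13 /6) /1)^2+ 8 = 3205 /36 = 89.03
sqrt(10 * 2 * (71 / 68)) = sqrt(6035) / 17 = 4.57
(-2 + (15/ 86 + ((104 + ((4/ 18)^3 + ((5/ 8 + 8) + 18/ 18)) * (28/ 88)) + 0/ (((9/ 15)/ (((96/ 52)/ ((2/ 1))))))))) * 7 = 4064332447/ 5517072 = 736.68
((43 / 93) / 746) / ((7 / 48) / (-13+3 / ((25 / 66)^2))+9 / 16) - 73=-29086382343 / 398449417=-73.00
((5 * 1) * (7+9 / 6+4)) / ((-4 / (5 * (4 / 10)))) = -125 / 4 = -31.25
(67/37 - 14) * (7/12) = -3157/444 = -7.11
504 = 504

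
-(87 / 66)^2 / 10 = -841 / 4840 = -0.17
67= 67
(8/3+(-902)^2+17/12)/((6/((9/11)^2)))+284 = 88144585/968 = 91058.46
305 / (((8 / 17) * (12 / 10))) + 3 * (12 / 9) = 26117 / 48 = 544.10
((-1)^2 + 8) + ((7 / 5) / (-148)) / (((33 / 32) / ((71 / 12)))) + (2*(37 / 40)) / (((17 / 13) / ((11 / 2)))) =41663309 / 2490840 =16.73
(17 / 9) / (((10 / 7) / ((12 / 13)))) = 238 / 195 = 1.22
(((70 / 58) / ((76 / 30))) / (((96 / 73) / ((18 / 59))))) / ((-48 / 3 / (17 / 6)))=-651525 / 33289216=-0.02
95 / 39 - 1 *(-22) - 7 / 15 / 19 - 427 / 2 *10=-2606577 / 1235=-2110.59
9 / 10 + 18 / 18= 19 / 10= 1.90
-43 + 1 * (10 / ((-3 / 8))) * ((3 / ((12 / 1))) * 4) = -209 / 3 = -69.67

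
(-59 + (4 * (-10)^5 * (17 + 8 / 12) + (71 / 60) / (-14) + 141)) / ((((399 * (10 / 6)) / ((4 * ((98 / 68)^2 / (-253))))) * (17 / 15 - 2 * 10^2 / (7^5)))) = 287558504754689 / 924140558440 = 311.16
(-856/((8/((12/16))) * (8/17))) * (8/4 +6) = -5457/4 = -1364.25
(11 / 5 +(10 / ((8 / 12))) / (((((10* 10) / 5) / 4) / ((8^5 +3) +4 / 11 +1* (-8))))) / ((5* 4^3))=1351519 / 4400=307.16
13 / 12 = 1.08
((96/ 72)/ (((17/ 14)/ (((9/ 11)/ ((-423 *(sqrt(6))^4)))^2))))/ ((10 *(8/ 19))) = 133/ 176667337440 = 0.00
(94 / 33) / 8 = 47 / 132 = 0.36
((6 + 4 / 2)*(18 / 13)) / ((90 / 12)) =96 / 65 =1.48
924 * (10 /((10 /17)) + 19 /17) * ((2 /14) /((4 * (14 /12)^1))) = 8712 /17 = 512.47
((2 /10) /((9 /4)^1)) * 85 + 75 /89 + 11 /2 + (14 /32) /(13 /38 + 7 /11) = 37597403 /2620872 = 14.35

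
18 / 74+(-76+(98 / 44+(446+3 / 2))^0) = -2766 / 37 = -74.76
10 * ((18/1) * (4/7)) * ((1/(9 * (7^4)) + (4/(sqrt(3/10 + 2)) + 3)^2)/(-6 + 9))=5760 * sqrt(230)/161 + 634442080/1159683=1089.66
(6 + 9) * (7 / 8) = 13.12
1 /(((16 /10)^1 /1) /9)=45 /8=5.62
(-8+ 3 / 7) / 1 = -53 / 7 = -7.57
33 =33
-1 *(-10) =10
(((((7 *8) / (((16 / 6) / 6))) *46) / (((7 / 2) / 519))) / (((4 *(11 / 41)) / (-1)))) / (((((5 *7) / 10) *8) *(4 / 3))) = -13214259 / 616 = -21451.72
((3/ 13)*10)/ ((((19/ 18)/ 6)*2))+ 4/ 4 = 7.56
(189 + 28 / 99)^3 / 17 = 6580202117419 / 16495083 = 398919.01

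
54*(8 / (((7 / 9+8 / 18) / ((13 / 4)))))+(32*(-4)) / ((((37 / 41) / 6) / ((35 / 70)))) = 294348 / 407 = 723.21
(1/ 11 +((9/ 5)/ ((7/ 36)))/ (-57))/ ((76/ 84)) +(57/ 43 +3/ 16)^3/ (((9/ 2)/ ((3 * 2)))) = 7338480331893/ 1616498160640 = 4.54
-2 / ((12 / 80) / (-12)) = 160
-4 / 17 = -0.24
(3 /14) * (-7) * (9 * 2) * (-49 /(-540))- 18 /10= -17 /4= -4.25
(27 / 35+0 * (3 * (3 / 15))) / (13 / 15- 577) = -81 / 60494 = -0.00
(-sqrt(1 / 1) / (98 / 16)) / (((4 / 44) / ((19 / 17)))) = -2.01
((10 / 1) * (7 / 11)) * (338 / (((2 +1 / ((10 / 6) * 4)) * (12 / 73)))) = 8635900 / 1419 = 6085.91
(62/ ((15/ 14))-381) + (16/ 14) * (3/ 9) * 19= -315.90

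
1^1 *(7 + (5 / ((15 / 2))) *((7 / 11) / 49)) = 1619 / 231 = 7.01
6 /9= 2 /3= 0.67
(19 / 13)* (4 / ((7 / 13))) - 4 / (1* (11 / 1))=808 / 77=10.49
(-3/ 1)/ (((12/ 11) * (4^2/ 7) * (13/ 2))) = -77/ 416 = -0.19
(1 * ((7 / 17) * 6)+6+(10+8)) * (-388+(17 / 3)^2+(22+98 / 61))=-9121150 / 1037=-8795.71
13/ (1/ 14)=182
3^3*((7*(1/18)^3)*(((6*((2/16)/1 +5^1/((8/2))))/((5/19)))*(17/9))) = 24871/12960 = 1.92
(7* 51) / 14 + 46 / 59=3101 / 118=26.28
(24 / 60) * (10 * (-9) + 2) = -176 / 5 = -35.20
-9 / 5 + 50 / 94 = -298 / 235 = -1.27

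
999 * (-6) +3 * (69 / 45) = -29947 / 5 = -5989.40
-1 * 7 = -7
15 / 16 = 0.94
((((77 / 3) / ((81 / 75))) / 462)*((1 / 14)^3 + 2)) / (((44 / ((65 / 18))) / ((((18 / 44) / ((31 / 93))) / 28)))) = 810875 / 2190633984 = 0.00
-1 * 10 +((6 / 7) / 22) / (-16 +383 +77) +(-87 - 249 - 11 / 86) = -169612323 / 490028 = -346.13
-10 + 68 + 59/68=4003/68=58.87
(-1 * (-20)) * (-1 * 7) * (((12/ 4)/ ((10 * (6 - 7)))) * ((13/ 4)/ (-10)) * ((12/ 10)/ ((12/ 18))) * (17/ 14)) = -5967/ 200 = -29.84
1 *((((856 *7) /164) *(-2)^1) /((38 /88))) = -131824 /779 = -169.22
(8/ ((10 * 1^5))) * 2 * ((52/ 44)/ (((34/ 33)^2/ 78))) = 200772/ 1445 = 138.94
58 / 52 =29 / 26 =1.12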